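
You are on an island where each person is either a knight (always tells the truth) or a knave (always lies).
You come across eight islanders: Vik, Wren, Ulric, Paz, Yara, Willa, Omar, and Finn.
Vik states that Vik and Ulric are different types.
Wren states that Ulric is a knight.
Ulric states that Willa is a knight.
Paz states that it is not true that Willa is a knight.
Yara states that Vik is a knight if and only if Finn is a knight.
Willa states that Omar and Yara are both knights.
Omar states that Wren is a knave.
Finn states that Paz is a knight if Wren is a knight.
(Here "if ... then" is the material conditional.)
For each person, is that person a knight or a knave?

Since Vik is a knave, "Vik and Ulric are different types" needs to be false, which holds.
As a knave, Wren's statement "Ulric is a knight" should be false; it is.
Ulric is a knave; "Willa is a knight" is false, as required.
Paz is a knight; "it is not true that Willa is a knight" is True, as required.
As a knave, Yara's statement "Vik is a knight if and only if Finn is a knight" should be false; it is.
Willa (knave): "Omar and Yara are both knights" — false. ✓
Omar is a knight, so "Wren is a knave" must be True — and it is.
Finn is a knight, so "Paz is a knight if Wren is a knight" must be True — and it is.

Vik is a knave, Wren is a knave, Ulric is a knave, Paz is a knight, Yara is a knave, Willa is a knave, Omar is a knight, and Finn is a knight.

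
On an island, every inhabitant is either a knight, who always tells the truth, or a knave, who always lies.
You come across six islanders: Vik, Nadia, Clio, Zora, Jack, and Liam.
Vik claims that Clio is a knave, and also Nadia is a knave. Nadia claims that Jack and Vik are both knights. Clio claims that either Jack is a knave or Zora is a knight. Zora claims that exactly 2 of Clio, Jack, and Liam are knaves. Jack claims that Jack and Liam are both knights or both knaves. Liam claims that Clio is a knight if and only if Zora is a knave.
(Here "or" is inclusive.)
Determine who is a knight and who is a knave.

Vik is a knave, Nadia is a knave, Clio is a knight, Zora is a knave, Jack is a knave, and Liam is a knight.

Vik (knave): "Clio is a knave, and also Nadia is a knave" — False. ✓
Nadia is a knave, and the claim "Jack and Vik are both knights" is indeed False.
Since Clio is a knight, "either Jack is a knave or Zora is a knight" needs to be True, which holds.
As a knave, Zora's statement "exactly 2 of Clio, Jack, and Liam are knaves" should be False; it is.
Since Jack is a knave, "Jack and Liam are both knights or both knaves" needs to be False, which holds.
As a knight, Liam's statement "Clio is a knight if and only if Zora is a knave" should be True; it is.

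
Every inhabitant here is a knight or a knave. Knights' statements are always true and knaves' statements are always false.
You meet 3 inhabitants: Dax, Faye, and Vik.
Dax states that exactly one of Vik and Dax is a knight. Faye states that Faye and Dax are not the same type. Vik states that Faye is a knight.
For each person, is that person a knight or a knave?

Knights: none. Knaves: Dax, Faye, and Vik.

Since Dax is a knave, "exactly one of Vik and Dax is a knight" needs to be false, which holds.
Faye is a knave; "Faye and Dax are not the same type" is false, as required.
Vik (knave): "Faye is a knight" — false. ✓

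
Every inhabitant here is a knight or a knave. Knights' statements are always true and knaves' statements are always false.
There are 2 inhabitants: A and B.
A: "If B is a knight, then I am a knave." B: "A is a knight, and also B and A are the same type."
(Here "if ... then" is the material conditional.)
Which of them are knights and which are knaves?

Suppose A is a knave. Then A's statement "if B is a knight, then I am a knave" would have to be false. Checking the 2 ways to assign the others, none is consistent with every speaker.
(For instance, with B=knave, A's claim "if B is a knight, then I am a knave" comes out true where it would need to be false.)
So A must be a knight, making "if B is a knight, then I am a knave" true. Taking A=knight, B=knave, each remaining statement checks out:
  B (knave): "A is a knight, and also B and A are the same type" — false. ✓
This is the unique consistent assignment.

A is a knight and B is a knave.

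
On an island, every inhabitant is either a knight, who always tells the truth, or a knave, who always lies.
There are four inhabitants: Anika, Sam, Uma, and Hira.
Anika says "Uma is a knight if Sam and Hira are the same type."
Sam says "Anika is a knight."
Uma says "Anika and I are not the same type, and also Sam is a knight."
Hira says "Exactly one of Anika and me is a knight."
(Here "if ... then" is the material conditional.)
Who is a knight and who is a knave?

Knights: none. Knaves: Anika, Sam, Uma, and Hira.

Anika is a knave, so "Uma is a knight if Sam and Hira are the same type" must be False — and it is.
Sam is a knave, so "Anika is a knight" must be False — and it is.
Uma is a knave, so "Anika and I are not the same type, and also Sam is a knight" must be False — and it is.
Hira is a knave, and the claim "exactly one of Anika and me is a knight" is indeed False.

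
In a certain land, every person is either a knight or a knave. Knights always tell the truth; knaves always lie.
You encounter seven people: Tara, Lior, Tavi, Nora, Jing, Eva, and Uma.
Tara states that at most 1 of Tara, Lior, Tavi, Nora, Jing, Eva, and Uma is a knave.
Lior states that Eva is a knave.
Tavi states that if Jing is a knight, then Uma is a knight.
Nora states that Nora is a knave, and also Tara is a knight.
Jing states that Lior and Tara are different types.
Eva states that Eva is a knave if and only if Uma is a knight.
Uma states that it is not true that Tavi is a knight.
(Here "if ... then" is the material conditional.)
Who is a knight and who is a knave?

As a knave, Tara's statement "at most 1 of Tara, Lior, Tavi, Nora, Jing, Eva, and Uma is a knave" should be False; it is.
As a knave, Lior's statement "Eva is a knave" should be False; it is.
Tavi is a knight; "if Jing is a knight, then Uma is a knight" is true, as required.
As a knave, Nora's statement "Nora is a knave, and also Tara is a knight" should be False; it is.
Since Jing is a knave, "Lior and Tara are different types" needs to be False, which holds.
Since Eva is a knight, "Eva is a knave if and only if Uma is a knight" needs to be true, which holds.
Uma (knave): "it is not true that Tavi is a knight" — False. ✓

Knights: Tavi and Eva. Knaves: Tara, Lior, Nora, Jing, and Uma.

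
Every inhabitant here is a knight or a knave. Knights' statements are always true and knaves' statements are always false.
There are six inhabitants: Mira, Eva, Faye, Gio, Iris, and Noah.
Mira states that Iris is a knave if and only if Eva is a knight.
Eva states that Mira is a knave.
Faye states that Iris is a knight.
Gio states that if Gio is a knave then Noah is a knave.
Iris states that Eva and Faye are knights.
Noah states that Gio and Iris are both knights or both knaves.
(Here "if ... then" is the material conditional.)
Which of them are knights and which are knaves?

Mira is a knave, so "Iris is a knave if and only if Eva is a knight" must be False — and it is.
Eva (knight): "Mira is a knave" — True. ✓
Faye is a knight, and the claim "Iris is a knight" is indeed True.
Since Gio is a knight, "if Gio is a knave then Noah is a knave" needs to be True, which holds.
Iris (knight): "Eva and Faye are knights" — True. ✓
Noah (knight): "Gio and Iris are both knights or both knaves" — True. ✓

Knights: Eva, Faye, Gio, Iris, and Noah. Knaves: Mira.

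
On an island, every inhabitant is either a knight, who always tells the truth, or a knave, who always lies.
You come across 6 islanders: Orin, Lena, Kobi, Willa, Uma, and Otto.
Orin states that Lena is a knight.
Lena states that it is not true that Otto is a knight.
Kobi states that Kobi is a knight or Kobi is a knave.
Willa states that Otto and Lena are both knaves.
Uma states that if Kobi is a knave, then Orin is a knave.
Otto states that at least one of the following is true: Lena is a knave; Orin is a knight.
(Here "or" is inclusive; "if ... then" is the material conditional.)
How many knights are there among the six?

The unique consistent assignment is Orin=knave, Lena=knave, Kobi=knight, Willa=knave, Uma=knight, Otto=knight.
That has 3 knights.

3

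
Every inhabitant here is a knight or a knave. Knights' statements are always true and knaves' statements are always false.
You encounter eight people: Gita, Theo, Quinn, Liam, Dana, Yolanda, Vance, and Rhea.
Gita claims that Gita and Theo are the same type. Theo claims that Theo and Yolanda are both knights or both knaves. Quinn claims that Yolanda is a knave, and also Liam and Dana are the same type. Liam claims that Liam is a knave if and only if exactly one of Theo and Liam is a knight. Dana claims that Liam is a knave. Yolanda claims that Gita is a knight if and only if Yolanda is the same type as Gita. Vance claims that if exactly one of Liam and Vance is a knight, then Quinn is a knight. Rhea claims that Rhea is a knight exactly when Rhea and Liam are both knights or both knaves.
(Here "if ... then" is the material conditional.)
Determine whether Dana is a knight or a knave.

Dana is a knave.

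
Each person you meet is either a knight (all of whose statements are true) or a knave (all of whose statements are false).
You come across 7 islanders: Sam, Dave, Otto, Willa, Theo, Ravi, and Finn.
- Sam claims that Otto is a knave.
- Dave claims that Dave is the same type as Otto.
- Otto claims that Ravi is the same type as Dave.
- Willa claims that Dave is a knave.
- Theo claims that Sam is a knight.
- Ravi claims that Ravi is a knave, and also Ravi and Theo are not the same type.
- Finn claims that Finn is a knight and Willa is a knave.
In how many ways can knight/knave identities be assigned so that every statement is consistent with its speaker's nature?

1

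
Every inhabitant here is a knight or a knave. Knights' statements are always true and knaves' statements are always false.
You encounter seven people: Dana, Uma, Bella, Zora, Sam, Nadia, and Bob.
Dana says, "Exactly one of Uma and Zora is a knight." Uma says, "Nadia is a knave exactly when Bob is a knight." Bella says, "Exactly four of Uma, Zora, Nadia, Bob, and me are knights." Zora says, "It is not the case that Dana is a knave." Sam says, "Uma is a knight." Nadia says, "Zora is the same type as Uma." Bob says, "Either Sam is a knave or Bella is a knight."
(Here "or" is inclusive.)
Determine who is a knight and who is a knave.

Dana is a knave, and the claim "exactly one of Uma and Zora is a knight" is indeed false.
Uma is a knave, so "Nadia is a knave exactly when Bob is a knight" must be false — and it is.
Bella is a knave; "exactly four of Uma, Zora, Nadia, Bob, and me are knights" is false, as required.
Since Zora is a knave, "it is not the case that Dana is a knave" needs to be false, which holds.
Since Sam is a knave, "Uma is a knight" needs to be false, which holds.
Nadia is a knight, so "Zora is the same type as Uma" must be true — and it is.
Bob is a knight, so "either Sam is a knave or Bella is a knight" must be true — and it is.

Dana is a knave, Uma is a knave, Bella is a knave, Zora is a knave, Sam is a knave, Nadia is a knight, and Bob is a knight.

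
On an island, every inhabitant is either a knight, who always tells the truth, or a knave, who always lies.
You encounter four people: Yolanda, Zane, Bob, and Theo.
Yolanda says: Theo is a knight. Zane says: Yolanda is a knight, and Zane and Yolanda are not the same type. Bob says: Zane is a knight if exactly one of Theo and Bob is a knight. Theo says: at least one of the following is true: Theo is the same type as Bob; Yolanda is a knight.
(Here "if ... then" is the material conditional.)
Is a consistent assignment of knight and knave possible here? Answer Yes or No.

Checking all 16 assignments, each has at least one speaker whose statement's truth value contradicts their type.

No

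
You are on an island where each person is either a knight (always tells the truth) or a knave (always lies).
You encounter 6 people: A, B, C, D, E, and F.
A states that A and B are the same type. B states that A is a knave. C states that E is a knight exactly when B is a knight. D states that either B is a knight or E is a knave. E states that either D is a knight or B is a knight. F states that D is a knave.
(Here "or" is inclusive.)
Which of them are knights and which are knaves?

Since A is a knave, "A and B are the same type" needs to be False, which holds.
B is a knight, and the claim "A is a knave" is indeed True.
C is a knight; "E is a knight exactly when B is a knight" is True, as required.
D (knight): "either B is a knight or E is a knave" — True. ✓
E is a knight; "either D is a knight or B is a knight" is True, as required.
Since F is a knave, "D is a knave" needs to be False, which holds.

A is a knave, B is a knight, C is a knight, D is a knight, E is a knight, and F is a knave.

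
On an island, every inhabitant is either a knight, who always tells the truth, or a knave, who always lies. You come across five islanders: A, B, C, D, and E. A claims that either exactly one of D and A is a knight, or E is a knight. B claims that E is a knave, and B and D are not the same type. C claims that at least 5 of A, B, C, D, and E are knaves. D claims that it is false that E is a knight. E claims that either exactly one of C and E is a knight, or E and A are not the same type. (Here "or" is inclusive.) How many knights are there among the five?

2

The unique consistent assignment is A=knight, B=knave, C=knave, D=knave, E=knight.
That has 2 knights.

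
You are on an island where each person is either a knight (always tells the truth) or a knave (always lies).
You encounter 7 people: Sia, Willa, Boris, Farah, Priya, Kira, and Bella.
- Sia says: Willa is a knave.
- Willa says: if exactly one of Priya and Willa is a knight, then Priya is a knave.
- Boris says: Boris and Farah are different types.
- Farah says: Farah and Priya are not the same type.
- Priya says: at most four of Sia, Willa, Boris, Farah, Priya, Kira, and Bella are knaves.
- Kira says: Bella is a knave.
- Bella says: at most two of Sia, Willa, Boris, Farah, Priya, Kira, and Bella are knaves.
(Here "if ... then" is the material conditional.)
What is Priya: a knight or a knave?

Priya is a knave.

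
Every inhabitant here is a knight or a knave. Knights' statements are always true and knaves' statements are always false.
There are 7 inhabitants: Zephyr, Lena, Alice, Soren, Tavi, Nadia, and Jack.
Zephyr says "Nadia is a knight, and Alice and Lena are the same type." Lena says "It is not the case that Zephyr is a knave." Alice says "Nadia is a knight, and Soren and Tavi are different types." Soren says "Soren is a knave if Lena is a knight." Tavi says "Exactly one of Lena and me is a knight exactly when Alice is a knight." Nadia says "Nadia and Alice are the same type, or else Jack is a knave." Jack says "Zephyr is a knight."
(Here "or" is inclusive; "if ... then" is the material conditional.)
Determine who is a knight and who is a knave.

Zephyr is a knave, so "Nadia is a knight, and Alice and Lena are the same type" must be false — and it is.
As a knave, Lena's statement "it is not the case that Zephyr is a knave" should be false; it is.
Since Alice is a knight, "Nadia is a knight, and Soren and Tavi are different types" needs to be True, which holds.
Soren is a knight, so "Soren is a knave if Lena is a knight" must be True — and it is.
Tavi is a knave, so "exactly one of Lena and me is a knight exactly when Alice is a knight" must be false — and it is.
Nadia is a knight; "Nadia and Alice are the same type, or else Jack is a knave" is True, as required.
Since Jack is a knave, "Zephyr is a knight" needs to be false, which holds.

Zephyr is a knave, Lena is a knave, Alice is a knight, Soren is a knight, Tavi is a knave, Nadia is a knight, and Jack is a knave.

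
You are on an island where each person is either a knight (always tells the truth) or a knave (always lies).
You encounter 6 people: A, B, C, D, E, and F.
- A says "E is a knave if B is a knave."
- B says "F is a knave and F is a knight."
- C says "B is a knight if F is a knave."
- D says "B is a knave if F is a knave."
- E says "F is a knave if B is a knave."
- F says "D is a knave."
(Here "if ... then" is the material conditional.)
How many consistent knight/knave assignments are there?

1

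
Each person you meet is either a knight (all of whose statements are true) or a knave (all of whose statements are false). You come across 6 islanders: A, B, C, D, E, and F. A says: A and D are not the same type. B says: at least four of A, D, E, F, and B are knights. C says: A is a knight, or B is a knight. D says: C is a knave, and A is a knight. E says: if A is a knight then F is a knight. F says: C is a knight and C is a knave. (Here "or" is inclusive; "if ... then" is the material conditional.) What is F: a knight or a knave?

F is a knave.

Consistent assignments: {A=knight, B=knave, C=knight, D=knave, E=knave, F=knave}; {A=knave, B=knave, C=knave, D=knave, E=knight, F=knave}
In every consistent assignment, F is a knave.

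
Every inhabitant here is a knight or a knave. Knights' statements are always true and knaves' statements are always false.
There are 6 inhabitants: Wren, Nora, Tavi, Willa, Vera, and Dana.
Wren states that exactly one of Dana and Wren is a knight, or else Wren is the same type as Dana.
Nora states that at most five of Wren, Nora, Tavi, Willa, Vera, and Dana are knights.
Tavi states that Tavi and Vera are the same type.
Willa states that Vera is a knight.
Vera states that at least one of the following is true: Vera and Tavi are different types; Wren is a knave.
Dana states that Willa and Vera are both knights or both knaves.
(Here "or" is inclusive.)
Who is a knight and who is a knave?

Knights: Wren, Nora, Willa, Vera, and Dana. Knaves: Tavi.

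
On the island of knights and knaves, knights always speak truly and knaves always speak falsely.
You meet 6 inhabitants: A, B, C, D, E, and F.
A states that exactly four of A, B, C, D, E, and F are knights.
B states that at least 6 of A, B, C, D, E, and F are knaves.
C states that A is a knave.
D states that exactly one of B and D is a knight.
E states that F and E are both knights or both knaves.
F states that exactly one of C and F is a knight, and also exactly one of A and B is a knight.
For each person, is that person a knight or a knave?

A is a knight, B is a knave, C is a knave, D is a knight, E is a knight, and F is a knight.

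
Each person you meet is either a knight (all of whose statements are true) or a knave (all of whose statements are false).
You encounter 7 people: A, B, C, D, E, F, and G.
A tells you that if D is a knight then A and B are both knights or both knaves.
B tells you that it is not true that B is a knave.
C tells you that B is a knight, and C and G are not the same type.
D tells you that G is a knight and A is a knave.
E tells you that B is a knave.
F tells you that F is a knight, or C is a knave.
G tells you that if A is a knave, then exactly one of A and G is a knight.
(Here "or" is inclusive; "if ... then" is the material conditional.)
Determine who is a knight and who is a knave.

A is a knight, B is a knave, C is a knave, D is a knave, E is a knight, F is a knight, and G is a knight.

Since A is a knight, "if D is a knight then A and B are both knights or both knaves" needs to be True, which holds.
B is a knave, and the claim "it is not true that B is a knave" is indeed False.
C is a knave, and the claim "B is a knight, and C and G are not the same type" is indeed False.
D is a knave; "G is a knight and A is a knave" is False, as required.
Since E is a knight, "B is a knave" needs to be True, which holds.
F is a knight, so "F is a knight, or C is a knave" must be True — and it is.
G (knight): "if A is a knave, then exactly one of A and G is a knight" — True. ✓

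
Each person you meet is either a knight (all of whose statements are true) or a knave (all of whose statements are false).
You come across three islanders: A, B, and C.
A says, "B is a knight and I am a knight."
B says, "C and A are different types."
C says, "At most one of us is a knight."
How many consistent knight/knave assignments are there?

1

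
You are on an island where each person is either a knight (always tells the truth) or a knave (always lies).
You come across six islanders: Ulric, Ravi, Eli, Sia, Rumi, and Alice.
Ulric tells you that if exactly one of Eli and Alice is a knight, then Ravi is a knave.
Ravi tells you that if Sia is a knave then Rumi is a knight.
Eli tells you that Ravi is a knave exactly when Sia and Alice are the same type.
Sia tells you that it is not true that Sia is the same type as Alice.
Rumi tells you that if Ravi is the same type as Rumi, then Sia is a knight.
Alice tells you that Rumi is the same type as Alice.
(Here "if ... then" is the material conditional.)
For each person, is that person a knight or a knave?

Ulric is a knave, Ravi is a knight, Eli is a knight, Sia is a knight, Rumi is a knight, and Alice is a knave.

Since Ulric is a knave, "if exactly one of Eli and Alice is a knight, then Ravi is a knave" needs to be False, which holds.
Ravi (knight): "if Sia is a knave then Rumi is a knight" — True. ✓
Eli is a knight; "Ravi is a knave exactly when Sia and Alice are the same type" is True, as required.
Sia is a knight, so "it is not true that Sia is the same type as Alice" must be True — and it is.
Since Rumi is a knight, "if Ravi is the same type as Rumi, then Sia is a knight" needs to be True, which holds.
As a knave, Alice's statement "Rumi is the same type as Alice" should be False; it is.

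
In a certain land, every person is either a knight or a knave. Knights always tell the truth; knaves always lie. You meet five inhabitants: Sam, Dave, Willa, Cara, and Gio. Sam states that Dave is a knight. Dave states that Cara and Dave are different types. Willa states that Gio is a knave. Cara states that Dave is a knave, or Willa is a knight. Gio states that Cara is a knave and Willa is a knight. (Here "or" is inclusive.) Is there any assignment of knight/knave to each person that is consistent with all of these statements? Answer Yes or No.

No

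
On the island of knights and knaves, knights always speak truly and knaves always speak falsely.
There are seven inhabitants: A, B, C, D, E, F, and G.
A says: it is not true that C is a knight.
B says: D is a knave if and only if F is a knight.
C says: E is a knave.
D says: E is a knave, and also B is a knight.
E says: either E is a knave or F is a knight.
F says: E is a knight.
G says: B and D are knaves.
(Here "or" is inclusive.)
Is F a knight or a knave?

F is a knight.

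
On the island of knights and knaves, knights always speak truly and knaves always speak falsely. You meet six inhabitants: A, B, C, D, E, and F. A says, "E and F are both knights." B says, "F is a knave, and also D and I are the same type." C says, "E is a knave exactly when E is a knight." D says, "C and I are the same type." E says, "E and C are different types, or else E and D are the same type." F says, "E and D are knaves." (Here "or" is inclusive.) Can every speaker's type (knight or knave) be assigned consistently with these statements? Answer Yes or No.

Checking all 64 assignments, each has at least one speaker whose statement's truth value contradicts their type.

No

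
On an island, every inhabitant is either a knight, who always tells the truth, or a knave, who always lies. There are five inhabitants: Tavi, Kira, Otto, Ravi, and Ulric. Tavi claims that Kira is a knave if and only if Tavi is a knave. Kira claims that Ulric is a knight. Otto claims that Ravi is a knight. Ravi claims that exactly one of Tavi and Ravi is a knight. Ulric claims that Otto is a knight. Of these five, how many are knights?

4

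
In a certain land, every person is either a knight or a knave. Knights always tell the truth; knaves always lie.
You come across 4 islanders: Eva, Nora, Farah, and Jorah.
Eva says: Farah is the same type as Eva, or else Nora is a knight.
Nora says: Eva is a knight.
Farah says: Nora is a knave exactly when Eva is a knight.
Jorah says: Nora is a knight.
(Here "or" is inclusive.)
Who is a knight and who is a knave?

Eva is a knight, Nora is a knight, Farah is a knave, and Jorah is a knight.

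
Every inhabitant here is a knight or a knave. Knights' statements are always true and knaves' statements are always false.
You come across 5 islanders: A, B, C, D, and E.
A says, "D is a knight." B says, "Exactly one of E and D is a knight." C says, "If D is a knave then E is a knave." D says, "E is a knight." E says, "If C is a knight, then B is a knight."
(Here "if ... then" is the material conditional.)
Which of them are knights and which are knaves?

A is a knave, and the claim "D is a knight" is indeed false.
B is a knave; "exactly one of E and D is a knight" is false, as required.
Since C is a knight, "if D is a knave then E is a knave" needs to be True, which holds.
D (knave): "E is a knight" — false. ✓
E is a knave, and the claim "if C is a knight, then B is a knight" is indeed false.

A is a knave, B is a knave, C is a knight, D is a knave, and E is a knave.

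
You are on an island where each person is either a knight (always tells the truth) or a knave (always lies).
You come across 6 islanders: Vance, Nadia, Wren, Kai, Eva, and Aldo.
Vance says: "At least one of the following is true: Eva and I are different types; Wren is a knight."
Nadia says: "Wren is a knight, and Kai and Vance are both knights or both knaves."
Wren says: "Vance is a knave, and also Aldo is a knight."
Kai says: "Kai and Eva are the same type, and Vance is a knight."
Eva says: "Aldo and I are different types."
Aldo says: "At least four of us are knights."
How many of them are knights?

0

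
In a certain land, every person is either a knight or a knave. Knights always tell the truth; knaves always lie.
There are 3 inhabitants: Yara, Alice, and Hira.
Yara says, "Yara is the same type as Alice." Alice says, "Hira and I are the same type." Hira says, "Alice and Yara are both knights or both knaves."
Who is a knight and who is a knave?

Yara is a knight, Alice is a knight, and Hira is a knight.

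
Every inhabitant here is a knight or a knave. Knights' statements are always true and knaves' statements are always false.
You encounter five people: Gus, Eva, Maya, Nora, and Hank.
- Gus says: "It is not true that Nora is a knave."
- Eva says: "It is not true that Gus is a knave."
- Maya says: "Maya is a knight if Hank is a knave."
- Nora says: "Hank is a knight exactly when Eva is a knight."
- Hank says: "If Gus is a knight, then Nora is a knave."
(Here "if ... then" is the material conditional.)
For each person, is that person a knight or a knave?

Knights: Maya and Hank. Knaves: Gus, Eva, and Nora.

Suppose Gus is a knight. Then Gus's statement "it is not true that Nora is a knave" would have to be true. Checking the 16 ways to assign the others, none is consistent with every speaker.
(For instance, with Eva=knave, Maya=knight, Nora=knave, Hank=knight, Gus's claim "it is not true that Nora is a knave" comes out false where it would need to be true.)
So Gus must be a knave, making "it is not true that Nora is a knave" false. Taking Gus=knave, Eva=knave, Maya=knight, Nora=knave, Hank=knight, each remaining statement checks out:
  Eva (knave): "it is not true that Gus is a knave" — false. ✓
  Maya (knight): "Maya is a knight if Hank is a knave" — true. ✓
  Nora (knave): "Hank is a knight exactly when Eva is a knight" — false. ✓
  Hank (knight): "if Gus is a knight, then Nora is a knave" — true. ✓
This is the unique consistent assignment.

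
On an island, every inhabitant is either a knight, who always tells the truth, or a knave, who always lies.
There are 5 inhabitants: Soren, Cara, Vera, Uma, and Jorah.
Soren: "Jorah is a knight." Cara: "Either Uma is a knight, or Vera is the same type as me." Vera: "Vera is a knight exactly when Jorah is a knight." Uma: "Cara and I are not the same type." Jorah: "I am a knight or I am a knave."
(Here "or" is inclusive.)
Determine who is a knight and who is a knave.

Soren is a knight, Cara is a knave, Vera is a knight, Uma is a knave, and Jorah is a knight.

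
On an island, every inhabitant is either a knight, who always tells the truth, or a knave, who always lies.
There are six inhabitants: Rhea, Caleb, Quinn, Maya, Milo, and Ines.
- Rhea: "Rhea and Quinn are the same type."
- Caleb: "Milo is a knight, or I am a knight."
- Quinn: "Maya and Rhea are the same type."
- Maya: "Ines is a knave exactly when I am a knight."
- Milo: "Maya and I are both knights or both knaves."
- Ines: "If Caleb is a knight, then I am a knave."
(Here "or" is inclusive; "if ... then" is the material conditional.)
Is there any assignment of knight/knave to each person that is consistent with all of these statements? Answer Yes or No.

No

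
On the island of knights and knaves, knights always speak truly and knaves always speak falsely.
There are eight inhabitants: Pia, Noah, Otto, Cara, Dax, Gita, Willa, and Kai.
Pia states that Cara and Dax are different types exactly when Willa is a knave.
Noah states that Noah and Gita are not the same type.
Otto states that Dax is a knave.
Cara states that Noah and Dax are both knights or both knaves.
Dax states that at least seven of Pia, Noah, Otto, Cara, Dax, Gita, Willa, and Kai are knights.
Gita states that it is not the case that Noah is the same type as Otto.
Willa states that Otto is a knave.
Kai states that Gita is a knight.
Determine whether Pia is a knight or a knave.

Pia is a knave.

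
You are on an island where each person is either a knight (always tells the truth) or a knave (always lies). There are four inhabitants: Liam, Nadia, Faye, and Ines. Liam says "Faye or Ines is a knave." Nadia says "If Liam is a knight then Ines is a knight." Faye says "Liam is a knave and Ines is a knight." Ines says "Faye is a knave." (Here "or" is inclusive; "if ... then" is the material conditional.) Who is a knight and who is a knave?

Knights: Liam, Nadia, and Ines. Knaves: Faye.

Liam is a knight; "Faye or Ines is a knave" is true, as required.
As a knight, Nadia's statement "if Liam is a knight then Ines is a knight" should be true; it is.
Faye is a knave, and the claim "Liam is a knave and Ines is a knight" is indeed False.
Ines is a knight; "Faye is a knave" is true, as required.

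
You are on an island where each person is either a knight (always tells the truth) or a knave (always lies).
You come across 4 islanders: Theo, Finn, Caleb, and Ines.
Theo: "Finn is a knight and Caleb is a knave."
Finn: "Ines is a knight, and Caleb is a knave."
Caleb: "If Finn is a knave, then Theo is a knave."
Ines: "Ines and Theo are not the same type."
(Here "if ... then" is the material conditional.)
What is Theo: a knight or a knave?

Theo is a knave.

Consistent assignments: {Theo=knave, Finn=knave, Caleb=knight, Ines=knight}; {Theo=knave, Finn=knave, Caleb=knight, Ines=knave}
In every consistent assignment, Theo is a knave.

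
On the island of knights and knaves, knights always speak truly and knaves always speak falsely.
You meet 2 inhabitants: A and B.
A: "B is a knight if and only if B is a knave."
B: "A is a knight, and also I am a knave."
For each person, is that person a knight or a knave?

A is a knave and B is a knave.

A is a knave; "B is a knight if and only if B is a knave" is false, as required.
B is a knave; "A is a knight, and also I am a knave" is false, as required.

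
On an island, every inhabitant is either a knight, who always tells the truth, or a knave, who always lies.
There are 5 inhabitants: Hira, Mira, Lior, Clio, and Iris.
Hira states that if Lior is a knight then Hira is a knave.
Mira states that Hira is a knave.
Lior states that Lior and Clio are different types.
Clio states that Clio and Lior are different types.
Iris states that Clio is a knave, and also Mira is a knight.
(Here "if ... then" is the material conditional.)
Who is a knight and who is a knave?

Knights: Hira. Knaves: Mira, Lior, Clio, and Iris.

Suppose Hira is a knave. Then Hira's statement "if Lior is a knight then Hira is a knave" would have to be false. Checking the 16 ways to assign the others, none is consistent with every speaker.
(For instance, with Mira=knave, Lior=knave, Clio=knave, Iris=knave, Hira's claim "if Lior is a knight then Hira is a knave" comes out true where it would need to be false.)
So Hira must be a knight, making "if Lior is a knight then Hira is a knave" true. Taking Hira=knight, Mira=knave, Lior=knave, Clio=knave, Iris=knave, each remaining statement checks out:
  Mira (knave): "Hira is a knave" — false. ✓
  Lior (knave): "Lior and Clio are different types" — false. ✓
  Clio (knave): "Clio and Lior are different types" — false. ✓
  Iris (knave): "Clio is a knave, and also Mira is a knight" — false. ✓
This is the unique consistent assignment.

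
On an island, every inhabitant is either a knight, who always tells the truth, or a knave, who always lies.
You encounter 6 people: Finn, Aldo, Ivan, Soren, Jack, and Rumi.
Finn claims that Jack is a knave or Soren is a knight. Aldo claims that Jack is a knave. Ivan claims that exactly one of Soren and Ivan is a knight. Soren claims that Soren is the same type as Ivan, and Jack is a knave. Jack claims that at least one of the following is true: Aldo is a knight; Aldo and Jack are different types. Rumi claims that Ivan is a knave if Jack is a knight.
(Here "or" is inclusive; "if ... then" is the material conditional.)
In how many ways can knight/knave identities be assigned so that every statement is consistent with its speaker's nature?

Consistent assignments:
  Finn=knave, Aldo=knave, Ivan=knight, Soren=knave, Jack=knight, Rumi=knave
  Finn=knave, Aldo=knave, Ivan=knave, Soren=knave, Jack=knight, Rumi=knight

2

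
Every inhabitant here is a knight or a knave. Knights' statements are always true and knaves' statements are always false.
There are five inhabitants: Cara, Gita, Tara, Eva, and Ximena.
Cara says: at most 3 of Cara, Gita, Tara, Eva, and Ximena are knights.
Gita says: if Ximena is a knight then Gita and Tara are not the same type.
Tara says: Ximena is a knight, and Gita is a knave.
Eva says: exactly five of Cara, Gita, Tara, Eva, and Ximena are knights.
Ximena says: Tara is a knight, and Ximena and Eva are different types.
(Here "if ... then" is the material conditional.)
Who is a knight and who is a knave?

Cara is a knight, Gita is a knight, Tara is a knave, Eva is a knave, and Ximena is a knave.

Since Cara is a knight, "at most 3 of Cara, Gita, Tara, Eva, and Ximena are knights" needs to be True, which holds.
Since Gita is a knight, "if Ximena is a knight then Gita and Tara are not the same type" needs to be True, which holds.
Tara is a knave, so "Ximena is a knight, and Gita is a knave" must be False — and it is.
Eva (knave): "exactly five of Cara, Gita, Tara, Eva, and Ximena are knights" — False. ✓
Since Ximena is a knave, "Tara is a knight, and Ximena and Eva are different types" needs to be False, which holds.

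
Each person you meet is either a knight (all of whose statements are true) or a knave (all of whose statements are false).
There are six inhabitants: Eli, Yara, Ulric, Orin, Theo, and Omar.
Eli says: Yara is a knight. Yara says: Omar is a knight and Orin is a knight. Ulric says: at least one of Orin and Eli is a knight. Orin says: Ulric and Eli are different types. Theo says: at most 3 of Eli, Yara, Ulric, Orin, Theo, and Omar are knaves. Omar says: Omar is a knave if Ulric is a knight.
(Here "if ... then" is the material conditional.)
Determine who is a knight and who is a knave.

As a knave, Eli's statement "Yara is a knight" should be False; it is.
Yara (knave): "Omar is a knight and Orin is a knight" — False. ✓
As a knave, Ulric's statement "at least one of Orin and Eli is a knight" should be False; it is.
Orin is a knave, so "Ulric and Eli are different types" must be False — and it is.
Since Theo is a knave, "at most 3 of Eli, Yara, Ulric, Orin, Theo, and Omar are knaves" needs to be False, which holds.
As a knight, Omar's statement "Omar is a knave if Ulric is a knight" should be true; it is.

Eli is a knave, Yara is a knave, Ulric is a knave, Orin is a knave, Theo is a knave, and Omar is a knight.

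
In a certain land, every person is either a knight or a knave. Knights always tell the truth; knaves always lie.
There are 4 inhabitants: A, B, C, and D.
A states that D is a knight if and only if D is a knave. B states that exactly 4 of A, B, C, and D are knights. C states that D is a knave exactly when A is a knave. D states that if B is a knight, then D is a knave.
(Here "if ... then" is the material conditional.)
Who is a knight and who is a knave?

A (knave): "D is a knight if and only if D is a knave" — false. ✓
B is a knave; "exactly 4 of A, B, C, and D are knights" is false, as required.
C is a knave, and the claim "D is a knave exactly when A is a knave" is indeed false.
D is a knight; "if B is a knight, then D is a knave" is True, as required.

A is a knave, B is a knave, C is a knave, and D is a knight.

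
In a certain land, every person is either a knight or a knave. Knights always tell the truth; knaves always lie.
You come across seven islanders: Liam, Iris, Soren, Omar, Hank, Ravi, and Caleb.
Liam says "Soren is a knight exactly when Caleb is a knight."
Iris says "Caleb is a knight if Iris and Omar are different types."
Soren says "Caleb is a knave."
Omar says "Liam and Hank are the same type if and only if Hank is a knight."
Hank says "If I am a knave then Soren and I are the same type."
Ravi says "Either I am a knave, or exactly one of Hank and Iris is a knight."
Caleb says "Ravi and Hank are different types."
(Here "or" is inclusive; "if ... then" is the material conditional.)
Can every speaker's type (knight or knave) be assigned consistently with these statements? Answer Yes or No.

Checking all 128 assignments, each has at least one speaker whose statement's truth value contradicts their type.

No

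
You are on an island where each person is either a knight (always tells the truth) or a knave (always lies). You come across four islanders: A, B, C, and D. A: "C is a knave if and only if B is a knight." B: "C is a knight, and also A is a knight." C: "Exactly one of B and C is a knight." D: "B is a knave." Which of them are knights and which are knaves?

A is a knave, B is a knave, C is a knave, and D is a knight.

A is a knave; "C is a knave if and only if B is a knight" is False, as required.
As a knave, B's statement "C is a knight, and also A is a knight" should be False; it is.
As a knave, C's statement "exactly one of B and C is a knight" should be False; it is.
D is a knight, and the claim "B is a knave" is indeed True.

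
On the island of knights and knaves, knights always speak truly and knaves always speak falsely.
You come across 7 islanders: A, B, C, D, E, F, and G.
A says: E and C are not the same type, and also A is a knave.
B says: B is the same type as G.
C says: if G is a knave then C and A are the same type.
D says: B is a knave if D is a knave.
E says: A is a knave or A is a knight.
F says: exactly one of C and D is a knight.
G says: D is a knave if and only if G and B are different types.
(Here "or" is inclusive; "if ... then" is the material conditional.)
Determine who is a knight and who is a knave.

As a knave, A's statement "E and C are not the same type, and also A is a knave" should be False; it is.
B (knight): "B is the same type as G" — True. ✓
C is a knight, and the claim "if G is a knave then C and A are the same type" is indeed True.
As a knight, D's statement "B is a knave if D is a knave" should be True; it is.
E is a knight; "A is a knave or A is a knight" is True, as required.
F is a knave, and the claim "exactly one of C and D is a knight" is indeed False.
G is a knight; "D is a knave if and only if G and B are different types" is True, as required.

Knights: B, C, D, E, and G. Knaves: A and F.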